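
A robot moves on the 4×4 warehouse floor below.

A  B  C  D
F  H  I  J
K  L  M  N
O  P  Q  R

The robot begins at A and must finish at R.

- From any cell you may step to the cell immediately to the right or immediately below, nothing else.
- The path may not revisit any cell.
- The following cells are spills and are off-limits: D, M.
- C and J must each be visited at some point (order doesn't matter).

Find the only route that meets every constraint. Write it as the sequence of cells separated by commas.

Moves only go right or down, so the column and row indices never decrease.
Route from A: 2× right (reaching C), down to I, right to J, 2× down (reaching R) — 6 moves in all.
Check: all required cells visited.

A, B, C, I, J, N, R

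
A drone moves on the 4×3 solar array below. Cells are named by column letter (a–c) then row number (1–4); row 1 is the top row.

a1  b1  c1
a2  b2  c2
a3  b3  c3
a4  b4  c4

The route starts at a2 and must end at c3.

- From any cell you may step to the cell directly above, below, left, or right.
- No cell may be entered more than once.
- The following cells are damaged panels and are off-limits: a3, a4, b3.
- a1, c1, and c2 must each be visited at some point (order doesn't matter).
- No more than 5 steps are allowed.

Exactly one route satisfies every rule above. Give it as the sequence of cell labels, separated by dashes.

The budget equals the shortest possible length, so every move has to be on a shortest route through the required cells.
Route from a2: up to a1, 2× right (reaching c1), 2× down (reaching c3) — 5 moves in all.
Check: all required cells visited; 5 ≤ 5 moves.

a2 - a1 - b1 - c1 - c2 - c3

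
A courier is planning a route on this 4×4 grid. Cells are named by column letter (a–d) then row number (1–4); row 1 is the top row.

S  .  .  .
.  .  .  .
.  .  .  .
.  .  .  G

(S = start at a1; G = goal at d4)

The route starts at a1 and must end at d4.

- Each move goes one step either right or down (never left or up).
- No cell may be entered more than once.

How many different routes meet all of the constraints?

20

A right/down-only route from a1 to d4 makes exactly 3 down-moves and 3 right-moves in some order.
With no other constraints that would be C(6,3) = 20 routes.
That gives 20 routes.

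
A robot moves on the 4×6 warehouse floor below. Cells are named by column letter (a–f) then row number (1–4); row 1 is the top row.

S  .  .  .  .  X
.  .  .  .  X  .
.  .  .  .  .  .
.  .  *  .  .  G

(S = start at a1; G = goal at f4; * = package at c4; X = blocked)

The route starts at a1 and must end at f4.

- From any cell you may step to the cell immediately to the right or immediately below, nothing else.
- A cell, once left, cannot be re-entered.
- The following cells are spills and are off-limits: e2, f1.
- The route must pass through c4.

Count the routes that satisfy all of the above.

A right/down-only route from a1 to f4 makes exactly 3 down-moves and 5 right-moves in some order.
With no other constraints that would be C(8,3) = 56 routes.
Split at c4 and multiply the segment counts (each segment already excludes blocked cells): a1→c4: 10; c4→f4: 1; product = 10.
That gives 10 routes.

10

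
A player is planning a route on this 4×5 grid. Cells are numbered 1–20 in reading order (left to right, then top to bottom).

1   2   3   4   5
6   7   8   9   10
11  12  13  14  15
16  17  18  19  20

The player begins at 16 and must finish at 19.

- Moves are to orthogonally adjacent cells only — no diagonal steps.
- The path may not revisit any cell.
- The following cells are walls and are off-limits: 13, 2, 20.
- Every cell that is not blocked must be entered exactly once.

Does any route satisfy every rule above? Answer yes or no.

no

Cell 1 has only one open neighbour but is neither the start nor the goal, so a Hamiltonian route would have to both enter and leave it through the same neighbour — impossible without revisiting.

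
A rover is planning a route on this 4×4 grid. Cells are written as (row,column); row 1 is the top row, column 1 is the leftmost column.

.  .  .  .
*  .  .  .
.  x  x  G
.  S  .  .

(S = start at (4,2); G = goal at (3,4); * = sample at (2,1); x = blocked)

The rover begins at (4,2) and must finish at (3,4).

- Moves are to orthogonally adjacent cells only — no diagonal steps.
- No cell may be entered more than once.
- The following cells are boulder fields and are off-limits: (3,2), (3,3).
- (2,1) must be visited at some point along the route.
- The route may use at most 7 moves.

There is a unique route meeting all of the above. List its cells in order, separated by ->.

(4,2) -> (4,1) -> (3,1) -> (2,1) -> (2,2) -> (2,3) -> (2,4) -> (3,4)

The budget equals the shortest possible length, so every move has to be on a shortest route through the required cells.
Route from (4,2): left 1 to (4,1), up 2 to (2,1), right 3 to (2,4), down 1 to (3,4) — 7 moves in all.
Check: all required cells visited; 7 ≤ 7 moves.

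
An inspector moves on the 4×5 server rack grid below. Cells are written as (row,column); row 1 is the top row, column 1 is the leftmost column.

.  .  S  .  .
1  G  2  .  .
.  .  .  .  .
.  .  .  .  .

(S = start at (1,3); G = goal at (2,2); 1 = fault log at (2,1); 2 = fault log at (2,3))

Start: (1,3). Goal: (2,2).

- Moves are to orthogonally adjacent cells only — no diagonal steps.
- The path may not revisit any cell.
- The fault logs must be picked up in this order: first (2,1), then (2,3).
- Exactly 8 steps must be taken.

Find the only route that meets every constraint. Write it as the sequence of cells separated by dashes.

The waypoints must appear in the order (2,1), (2,3), with no cell reused.
Route from (1,3): left 2 to (1,1), down 2 to (3,1), right 2 to (3,3), up 1 to (2,3), left 1 to (2,2) — 8 moves in all.
Check: order respected (1 at step 3, 2 at step 7); 8 moves as required.

(1,3) - (1,2) - (1,1) - (2,1) - (3,1) - (3,2) - (3,3) - (2,3) - (2,2)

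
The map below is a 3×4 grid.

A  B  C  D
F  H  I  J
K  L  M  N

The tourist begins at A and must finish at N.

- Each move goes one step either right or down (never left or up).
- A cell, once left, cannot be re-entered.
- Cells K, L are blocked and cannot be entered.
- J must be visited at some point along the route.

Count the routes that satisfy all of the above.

A right/down-only route from A to N makes exactly 2 down-moves and 3 right-moves in some order.
With no other constraints that would be C(5,2) = 10 routes.
Split at J and multiply the segment counts (each segment already excludes blocked cells): A→J: 4; J→N: 1; product = 4.
That gives 4 routes.

4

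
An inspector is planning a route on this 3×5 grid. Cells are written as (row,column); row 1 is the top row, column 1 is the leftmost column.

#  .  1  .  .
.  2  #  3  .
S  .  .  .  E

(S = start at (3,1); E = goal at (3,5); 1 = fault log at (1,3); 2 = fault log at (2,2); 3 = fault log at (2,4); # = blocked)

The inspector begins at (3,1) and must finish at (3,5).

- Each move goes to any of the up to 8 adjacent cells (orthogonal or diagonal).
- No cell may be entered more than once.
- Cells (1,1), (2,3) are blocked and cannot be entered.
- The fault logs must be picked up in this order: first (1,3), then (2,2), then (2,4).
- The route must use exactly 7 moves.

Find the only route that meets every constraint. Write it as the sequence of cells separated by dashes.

(3,1) - (2,1) - (1,2) - (1,3) - (2,2) - (3,3) - (2,4) - (3,5)

The waypoints must appear in the order (1,3), (2,2), (2,4), with no cell reused.
Route from (3,1): up 1 to (2,1), up-right 1 to (1,2), right 1 to (1,3), down-left 1 to (2,2), down-right 1 to (3,3), up-right 1 to (2,4), down-right 1 to (3,5) — 7 moves in all.
Check: order respected (1 at step 3, 2 at step 4, 3 at step 6); 7 moves as required.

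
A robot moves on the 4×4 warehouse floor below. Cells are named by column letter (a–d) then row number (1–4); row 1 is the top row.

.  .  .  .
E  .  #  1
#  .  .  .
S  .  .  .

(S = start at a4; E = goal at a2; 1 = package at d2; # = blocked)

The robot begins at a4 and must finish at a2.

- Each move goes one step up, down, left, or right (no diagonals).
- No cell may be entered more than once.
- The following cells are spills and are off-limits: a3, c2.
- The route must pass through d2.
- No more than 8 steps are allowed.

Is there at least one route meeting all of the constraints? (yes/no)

Even ignoring the no-revisit rule, getting from a4 to a2 via d2 needs at least 5 + 5 = 10 moves (fewest moves per leg, detouring around blocked cells), which exceeds the 8-move limit.

no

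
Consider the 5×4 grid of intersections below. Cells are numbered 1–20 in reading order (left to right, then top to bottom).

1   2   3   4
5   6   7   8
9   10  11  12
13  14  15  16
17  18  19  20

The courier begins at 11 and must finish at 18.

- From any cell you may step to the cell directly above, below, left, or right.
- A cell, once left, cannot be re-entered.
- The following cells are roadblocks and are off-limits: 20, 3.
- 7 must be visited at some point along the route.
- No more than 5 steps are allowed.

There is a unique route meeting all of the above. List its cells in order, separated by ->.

The budget equals the shortest possible length, so every move has to be on a shortest route through the required cells.
Route from 11: up 1 to 7, left 1 to 6, down 3 to 18 — 5 moves in all.
Check: all required cells visited; 5 ≤ 5 moves.

11 -> 7 -> 6 -> 10 -> 14 -> 18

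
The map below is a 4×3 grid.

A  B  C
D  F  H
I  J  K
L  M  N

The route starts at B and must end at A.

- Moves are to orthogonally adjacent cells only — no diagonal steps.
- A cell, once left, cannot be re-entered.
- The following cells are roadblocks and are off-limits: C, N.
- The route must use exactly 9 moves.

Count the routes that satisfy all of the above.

1

Need simple routes of exactly 9 moves from B to A (Manhattan distance 1, so 4 moves are spent on a detour and 4 undoing it).
Enumerating: B F H K J M L I D A.
That gives 1 route.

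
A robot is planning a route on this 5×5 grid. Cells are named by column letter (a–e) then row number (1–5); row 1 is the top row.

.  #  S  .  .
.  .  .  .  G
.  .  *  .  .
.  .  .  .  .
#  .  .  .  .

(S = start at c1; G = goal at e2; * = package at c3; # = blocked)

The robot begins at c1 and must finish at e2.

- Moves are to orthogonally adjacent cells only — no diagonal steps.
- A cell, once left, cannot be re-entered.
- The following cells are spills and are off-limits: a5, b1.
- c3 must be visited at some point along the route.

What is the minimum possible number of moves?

5

Any route passes through c3 somewhere between c1 and e2. Summing Manhattan distances along the two legs (c1 → c3 → e2) gives a lower bound of 2 + 3 = 5 moves.
A route of 5 moves achieves this: c1 → c2 → c3 → d3 → d2 → e2.
Since 5 matches the lower bound, it is optimal.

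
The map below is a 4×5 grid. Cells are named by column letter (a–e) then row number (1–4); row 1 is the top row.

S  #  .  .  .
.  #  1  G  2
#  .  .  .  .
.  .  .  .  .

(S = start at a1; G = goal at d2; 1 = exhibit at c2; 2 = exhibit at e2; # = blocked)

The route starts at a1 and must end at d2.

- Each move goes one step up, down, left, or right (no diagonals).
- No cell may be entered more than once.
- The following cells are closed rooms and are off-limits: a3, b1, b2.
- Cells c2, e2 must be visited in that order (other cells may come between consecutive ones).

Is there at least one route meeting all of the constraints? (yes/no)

The blocked cells wall c2 off from a1 completely — no sequence of moves reaches it at all, so no route can satisfy the rules.

no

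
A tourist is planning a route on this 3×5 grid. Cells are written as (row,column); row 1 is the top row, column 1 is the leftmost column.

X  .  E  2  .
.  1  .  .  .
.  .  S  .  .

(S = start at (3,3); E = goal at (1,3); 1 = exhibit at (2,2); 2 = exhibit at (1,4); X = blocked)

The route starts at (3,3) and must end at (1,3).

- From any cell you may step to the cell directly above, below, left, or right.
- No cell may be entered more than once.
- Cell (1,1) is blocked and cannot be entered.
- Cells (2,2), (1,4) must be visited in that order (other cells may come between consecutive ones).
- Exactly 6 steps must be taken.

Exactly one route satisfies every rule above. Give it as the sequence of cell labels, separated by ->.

The waypoints must appear in the order (2,2), (1,4), with no cell reused.
Route from (3,3): left 1 to (3,2), up 1 to (2,2), right 2 to (2,4), up 1 to (1,4), left 1 to (1,3) — 6 moves in all.
Check: order respected (1 at step 2, 2 at step 5); 6 moves as required.

(3,3) -> (3,2) -> (2,2) -> (2,3) -> (2,4) -> (1,4) -> (1,3)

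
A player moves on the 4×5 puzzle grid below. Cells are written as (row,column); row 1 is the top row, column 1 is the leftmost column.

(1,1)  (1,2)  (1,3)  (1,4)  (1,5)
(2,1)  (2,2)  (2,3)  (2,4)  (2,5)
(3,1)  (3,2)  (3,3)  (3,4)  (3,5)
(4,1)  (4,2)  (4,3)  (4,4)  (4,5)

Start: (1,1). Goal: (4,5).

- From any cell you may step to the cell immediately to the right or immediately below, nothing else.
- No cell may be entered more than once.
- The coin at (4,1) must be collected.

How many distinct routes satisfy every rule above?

A right/down-only route from (1,1) to (4,5) makes exactly 3 down-moves and 4 right-moves in some order.
With no other constraints that would be C(7,3) = 35 routes.
Split at (4,1) and multiply the segment counts: (1,1)→(4,1): 1; (4,1)→(4,5): 1; product = 1.
That gives 1 route.

1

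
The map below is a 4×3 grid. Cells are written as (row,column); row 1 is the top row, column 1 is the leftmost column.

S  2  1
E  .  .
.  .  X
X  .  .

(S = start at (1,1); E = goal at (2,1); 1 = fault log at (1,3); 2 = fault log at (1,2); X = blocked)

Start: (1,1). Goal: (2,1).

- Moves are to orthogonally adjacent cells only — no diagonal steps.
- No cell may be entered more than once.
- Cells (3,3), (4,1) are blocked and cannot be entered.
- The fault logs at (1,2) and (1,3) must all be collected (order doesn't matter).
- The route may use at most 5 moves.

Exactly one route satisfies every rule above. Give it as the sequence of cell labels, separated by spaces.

The 5-move cap with required stops at (1,2), (1,3) leaves no slack for detours.
Route from (1,1): right 2 to (1,3), down 1 to (2,3), left 2 to (2,1) — 5 moves in all.
Check: all required cells visited; 5 ≤ 5 moves.

(1,1) (1,2) (1,3) (2,3) (2,2) (2,1)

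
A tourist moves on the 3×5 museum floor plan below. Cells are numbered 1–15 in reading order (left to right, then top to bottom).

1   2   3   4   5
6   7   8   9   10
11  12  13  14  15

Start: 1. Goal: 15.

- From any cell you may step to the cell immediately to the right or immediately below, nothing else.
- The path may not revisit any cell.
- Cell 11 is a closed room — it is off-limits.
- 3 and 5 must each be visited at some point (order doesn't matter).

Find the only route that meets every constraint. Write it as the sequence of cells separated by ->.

Moves only go right or down, so the column and row indices never decrease.
Route from 1: 4× right (reaching 5), 2× down (reaching 15) — 6 moves in all.
Check: all required cells visited.

1 -> 2 -> 3 -> 4 -> 5 -> 10 -> 15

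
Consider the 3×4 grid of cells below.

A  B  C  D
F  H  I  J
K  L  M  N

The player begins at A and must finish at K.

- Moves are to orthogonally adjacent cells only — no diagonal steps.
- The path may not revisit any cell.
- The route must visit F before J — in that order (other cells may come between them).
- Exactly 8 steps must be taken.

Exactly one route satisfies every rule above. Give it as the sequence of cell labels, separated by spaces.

A F H I J N M L K

The waypoints must appear in the order F, J, with no cell reused.
Route from A: down 1 to F, right 3 to J, down 1 to N, left 3 to K — 8 moves in all.
Check: order respected (F at step 1, J at step 4); 8 moves as required.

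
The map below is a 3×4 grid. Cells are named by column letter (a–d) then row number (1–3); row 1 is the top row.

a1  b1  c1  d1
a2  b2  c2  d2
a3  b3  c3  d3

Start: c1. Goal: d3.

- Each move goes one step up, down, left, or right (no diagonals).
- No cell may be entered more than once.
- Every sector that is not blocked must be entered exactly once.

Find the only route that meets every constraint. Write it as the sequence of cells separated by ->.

c1 -> d1 -> d2 -> c2 -> b2 -> b1 -> a1 -> a2 -> a3 -> b3 -> c3 -> d3

Need to visit all 12 open cells exactly once, starting at c1 and ending at d3.
Route from c1: right to d1, down to d2, 2× left (reaching b2), up to b1, left to a1, 2× down (reaching a3), 3× right (reaching d3) — 11 moves in all.
Check: all 12 open cells covered.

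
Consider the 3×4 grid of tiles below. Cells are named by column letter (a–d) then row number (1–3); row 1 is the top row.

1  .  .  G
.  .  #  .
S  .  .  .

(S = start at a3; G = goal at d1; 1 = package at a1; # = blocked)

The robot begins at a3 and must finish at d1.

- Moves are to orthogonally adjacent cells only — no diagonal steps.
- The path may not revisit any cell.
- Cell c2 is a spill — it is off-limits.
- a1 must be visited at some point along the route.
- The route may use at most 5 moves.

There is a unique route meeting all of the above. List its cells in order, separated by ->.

a3 -> a2 -> a1 -> b1 -> c1 -> d1

The 5-move cap with required stops at a1 leaves no slack for detours.
Route from a3: 2× up (reaching a1), 3× right (reaching d1) — 5 moves in all.
Check: all required cells visited; 5 ≤ 5 moves.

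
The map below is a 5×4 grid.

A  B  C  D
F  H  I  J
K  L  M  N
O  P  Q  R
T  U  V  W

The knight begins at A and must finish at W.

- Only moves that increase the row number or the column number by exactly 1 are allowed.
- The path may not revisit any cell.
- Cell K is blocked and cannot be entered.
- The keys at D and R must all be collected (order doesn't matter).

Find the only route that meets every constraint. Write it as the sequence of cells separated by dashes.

Moves only go right or down, so the column and row indices never decrease.
Route from A: 3× right (reaching D), 4× down (reaching W) — 7 moves in all.
Check: all required cells visited.

A - B - C - D - J - N - R - W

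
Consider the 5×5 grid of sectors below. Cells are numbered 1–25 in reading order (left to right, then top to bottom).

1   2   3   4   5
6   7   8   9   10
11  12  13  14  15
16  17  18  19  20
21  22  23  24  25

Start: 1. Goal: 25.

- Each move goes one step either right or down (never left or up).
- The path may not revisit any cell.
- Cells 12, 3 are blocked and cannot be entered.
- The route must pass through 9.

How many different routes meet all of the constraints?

A right/down-only route from 1 to 25 makes exactly 4 down-moves and 4 right-moves in some order.
With no other constraints that would be C(8,4) = 70 routes.
Split at 9 and multiply the segment counts (each segment already excludes blocked cells): 1→9: 2; 9→25: 4; product = 8.
That gives 8 routes.

8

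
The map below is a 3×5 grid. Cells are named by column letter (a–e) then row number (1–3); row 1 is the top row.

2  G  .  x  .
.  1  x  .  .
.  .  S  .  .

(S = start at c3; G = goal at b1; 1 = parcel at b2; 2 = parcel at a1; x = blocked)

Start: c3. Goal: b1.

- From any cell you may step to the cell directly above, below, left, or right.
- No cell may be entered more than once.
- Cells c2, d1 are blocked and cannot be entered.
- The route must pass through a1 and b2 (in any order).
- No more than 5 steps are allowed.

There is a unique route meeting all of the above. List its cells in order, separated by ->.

Any route must reach a1 and b2 and still end at b1 within 5 moves, so the order of the required stops is forced.
Route from c3: left 1 to b3, up 1 to b2, left 1 to a2, up 1 to a1, right 1 to b1 — 5 moves in all.
Check: all required cells visited; 5 ≤ 5 moves.

c3 -> b3 -> b2 -> a2 -> a1 -> b1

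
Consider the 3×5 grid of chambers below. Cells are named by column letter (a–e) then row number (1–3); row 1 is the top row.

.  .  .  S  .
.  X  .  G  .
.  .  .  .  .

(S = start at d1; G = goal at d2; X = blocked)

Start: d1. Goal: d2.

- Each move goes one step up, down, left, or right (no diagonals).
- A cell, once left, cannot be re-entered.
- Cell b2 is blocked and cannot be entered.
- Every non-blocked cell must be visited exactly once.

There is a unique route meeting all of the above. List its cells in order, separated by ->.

Need to visit all 14 open cells exactly once, starting at d1 and ending at d2.
Cell a1 has only two open neighbours (a2 and b1), so the path must pass straight through it: one of those is the cell it's entered from and the other is where it exits.
Route from d1: right to e1, 2× down (reaching e3), 4× left (reaching a3), 2× up (reaching a1), 2× right (reaching c1), down to c2, right to d2 — 13 moves in all.
Check: all 14 open cells covered.

d1 -> e1 -> e2 -> e3 -> d3 -> c3 -> b3 -> a3 -> a2 -> a1 -> b1 -> c1 -> c2 -> d2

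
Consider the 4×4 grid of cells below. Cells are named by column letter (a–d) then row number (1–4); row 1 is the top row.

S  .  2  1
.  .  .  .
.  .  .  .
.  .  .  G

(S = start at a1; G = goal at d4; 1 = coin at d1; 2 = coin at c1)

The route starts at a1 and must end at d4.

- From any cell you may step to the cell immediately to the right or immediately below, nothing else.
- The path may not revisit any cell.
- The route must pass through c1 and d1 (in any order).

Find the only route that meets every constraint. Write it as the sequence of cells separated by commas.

Moves only go right or down, so the column and row indices never decrease.
Route from a1: right 3 to d1, down 3 to d4 — 6 moves in all.
Check: all required cells visited.

a1, b1, c1, d1, d2, d3, d4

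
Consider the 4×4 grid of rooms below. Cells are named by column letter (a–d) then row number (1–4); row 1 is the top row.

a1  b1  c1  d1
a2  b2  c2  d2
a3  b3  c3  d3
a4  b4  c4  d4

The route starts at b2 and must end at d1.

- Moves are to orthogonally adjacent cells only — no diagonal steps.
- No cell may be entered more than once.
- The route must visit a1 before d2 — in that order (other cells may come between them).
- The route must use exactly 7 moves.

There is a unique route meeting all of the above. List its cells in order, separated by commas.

The waypoints must appear in the order a1, d2, with no cell reused.
Route from b2: left 1 to a2, up 1 to a1, right 2 to c1, down 1 to c2, right 1 to d2, up 1 to d1 — 7 moves in all.
Check: order respected (a1 at step 2, d2 at step 6); 7 moves as required.

b2, a2, a1, b1, c1, c2, d2, d1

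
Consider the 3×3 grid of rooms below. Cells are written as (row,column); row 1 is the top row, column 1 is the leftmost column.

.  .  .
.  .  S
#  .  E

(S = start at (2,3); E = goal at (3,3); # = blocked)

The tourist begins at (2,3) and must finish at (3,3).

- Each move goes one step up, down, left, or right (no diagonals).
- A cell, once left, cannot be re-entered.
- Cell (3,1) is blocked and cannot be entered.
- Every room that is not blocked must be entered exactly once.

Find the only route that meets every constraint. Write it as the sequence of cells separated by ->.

(2,3) -> (1,3) -> (1,2) -> (1,1) -> (2,1) -> (2,2) -> (3,2) -> (3,3)

Need to visit all 8 open cells exactly once, starting at (2,3) and ending at (3,3).
Cell (3,2) has only two open neighbours ((2,2) and (3,3)), so the path must pass straight through it: one of those is the cell it's entered from and the other is where it exits.
Route from (2,3): up to (1,3), 2× left (reaching (1,1)), down to (2,1), right to (2,2), down to (3,2), right to (3,3) — 7 moves in all.
Check: all 8 open cells covered.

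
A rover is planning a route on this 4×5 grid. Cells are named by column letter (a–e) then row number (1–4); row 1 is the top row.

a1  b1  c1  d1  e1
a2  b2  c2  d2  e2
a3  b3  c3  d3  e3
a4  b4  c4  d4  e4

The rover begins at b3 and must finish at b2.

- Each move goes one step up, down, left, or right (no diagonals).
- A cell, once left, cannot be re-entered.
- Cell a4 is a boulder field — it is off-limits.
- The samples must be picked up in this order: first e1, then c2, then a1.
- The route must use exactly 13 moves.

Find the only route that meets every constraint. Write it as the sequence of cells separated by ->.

The waypoints must appear in the order e1, c2, a1, with no cell reused.
Route from b3: right 3 to e3, up 2 to e1, left 1 to d1, down 1 to d2, left 1 to c2, up 1 to c1, left 2 to a1, down 1 to a2, right 1 to b2 — 13 moves in all.
Check: order respected (e1 at step 5, c2 at step 8, a1 at step 11); 13 moves as required.

b3 -> c3 -> d3 -> e3 -> e2 -> e1 -> d1 -> d2 -> c2 -> c1 -> b1 -> a1 -> a2 -> b2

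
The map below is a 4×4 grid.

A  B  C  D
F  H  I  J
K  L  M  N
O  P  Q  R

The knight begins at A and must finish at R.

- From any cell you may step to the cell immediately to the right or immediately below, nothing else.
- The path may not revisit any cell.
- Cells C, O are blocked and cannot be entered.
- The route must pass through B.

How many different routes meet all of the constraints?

A right/down-only route from A to R makes exactly 3 down-moves and 3 right-moves in some order.
With no other constraints that would be C(6,3) = 20 routes.
Split at B and multiply the segment counts (each segment already excludes blocked cells): A→B: 1; B→R: 6; product = 6.
That gives 6 routes.

6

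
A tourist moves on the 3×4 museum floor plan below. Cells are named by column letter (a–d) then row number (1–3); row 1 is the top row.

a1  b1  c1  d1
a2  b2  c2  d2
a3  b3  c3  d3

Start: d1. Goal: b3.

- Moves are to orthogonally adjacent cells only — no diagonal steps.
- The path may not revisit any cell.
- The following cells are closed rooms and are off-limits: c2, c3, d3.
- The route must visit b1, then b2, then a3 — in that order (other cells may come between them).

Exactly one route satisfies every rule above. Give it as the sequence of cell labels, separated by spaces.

d1 c1 b1 b2 a2 a3 b3

The waypoints must appear in the order b1, b2, a3, with no cell reused.
Route from d1: left 2 to b1, down 1 to b2, left 1 to a2, down 1 to a3, right 1 to b3 — 6 moves in all.
Check: order respected (b1 at step 2, b2 at step 3, a3 at step 5).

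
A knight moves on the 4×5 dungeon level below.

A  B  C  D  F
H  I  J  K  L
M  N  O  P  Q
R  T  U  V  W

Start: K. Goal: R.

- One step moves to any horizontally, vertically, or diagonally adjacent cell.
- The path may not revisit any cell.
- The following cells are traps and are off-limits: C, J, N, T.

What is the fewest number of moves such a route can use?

4

With diagonal moves allowed, the Chebyshev distance max(|Δrow|,|Δcol|) from K to R is 3, so at least 3 moves are needed.
That bound ignores the blocked cells. Measuring each leg by the fewest moves that actually steer around them (K→R: 4) raises the lower bound to 4.
A route of 4 moves exists: K → O → I → M → R.
Since 4 matches that lower bound, it is optimal.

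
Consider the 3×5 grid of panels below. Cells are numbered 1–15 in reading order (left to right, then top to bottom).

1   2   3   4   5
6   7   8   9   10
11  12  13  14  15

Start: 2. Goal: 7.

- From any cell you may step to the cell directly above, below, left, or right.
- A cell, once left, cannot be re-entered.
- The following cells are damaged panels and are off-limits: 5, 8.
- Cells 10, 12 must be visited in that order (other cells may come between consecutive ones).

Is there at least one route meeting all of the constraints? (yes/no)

yes

One route that works: 2 → 3 → 4 → 9 → 10 → 15 → 14 → 13 → 12 → 7.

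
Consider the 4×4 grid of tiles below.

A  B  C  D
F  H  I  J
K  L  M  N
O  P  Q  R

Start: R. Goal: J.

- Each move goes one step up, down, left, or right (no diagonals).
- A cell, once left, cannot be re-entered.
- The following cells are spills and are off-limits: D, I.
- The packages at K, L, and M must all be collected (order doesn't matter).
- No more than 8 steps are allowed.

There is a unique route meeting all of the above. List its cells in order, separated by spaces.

R Q P O K L M N J

Any route must reach K, L, and M and still end at J within 8 moves, so the order of the required stops is forced.
Route from R: left 3 to O, up 1 to K, right 3 to N, up 1 to J — 8 moves in all.
Check: all required cells visited; 8 ≤ 8 moves.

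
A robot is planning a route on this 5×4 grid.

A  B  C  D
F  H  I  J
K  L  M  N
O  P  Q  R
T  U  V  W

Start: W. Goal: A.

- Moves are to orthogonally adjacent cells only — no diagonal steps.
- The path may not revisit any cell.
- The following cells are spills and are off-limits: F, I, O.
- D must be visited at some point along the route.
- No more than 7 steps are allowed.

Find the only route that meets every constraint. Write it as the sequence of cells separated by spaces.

W R N J D C B A

The 7-move cap with required stops at D leaves no slack for detours.
Route from W: 4× up (reaching D), 3× left (reaching A) — 7 moves in all.
Check: all required cells visited; 7 ≤ 7 moves.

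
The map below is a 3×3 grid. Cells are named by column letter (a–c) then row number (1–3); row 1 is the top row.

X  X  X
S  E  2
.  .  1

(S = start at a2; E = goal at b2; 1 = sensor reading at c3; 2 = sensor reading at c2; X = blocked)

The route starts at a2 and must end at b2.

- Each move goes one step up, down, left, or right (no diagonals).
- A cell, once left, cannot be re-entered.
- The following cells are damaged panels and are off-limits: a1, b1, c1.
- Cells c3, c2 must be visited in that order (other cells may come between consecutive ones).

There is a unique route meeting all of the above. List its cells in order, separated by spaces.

The waypoints must appear in the order c3, c2, with no cell reused.
Route from a2: down 1 to a3, right 2 to c3, up 1 to c2, left 1 to b2 — 5 moves in all.
Check: order respected (1 at step 3, 2 at step 4).

a2 a3 b3 c3 c2 b2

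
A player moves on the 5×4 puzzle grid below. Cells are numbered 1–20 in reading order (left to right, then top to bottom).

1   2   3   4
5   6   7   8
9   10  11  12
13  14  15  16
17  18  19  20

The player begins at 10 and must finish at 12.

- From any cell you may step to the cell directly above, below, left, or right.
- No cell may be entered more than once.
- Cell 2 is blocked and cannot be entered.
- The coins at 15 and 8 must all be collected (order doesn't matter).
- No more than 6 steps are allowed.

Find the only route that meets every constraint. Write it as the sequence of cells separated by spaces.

The budget equals the shortest possible length, so every move has to be on a shortest route through the required cells.
Route from 10: down 1 to 14, right 1 to 15, up 2 to 7, right 1 to 8, down 1 to 12 — 6 moves in all.
Check: all required cells visited; 6 ≤ 6 moves.

10 14 15 11 7 8 12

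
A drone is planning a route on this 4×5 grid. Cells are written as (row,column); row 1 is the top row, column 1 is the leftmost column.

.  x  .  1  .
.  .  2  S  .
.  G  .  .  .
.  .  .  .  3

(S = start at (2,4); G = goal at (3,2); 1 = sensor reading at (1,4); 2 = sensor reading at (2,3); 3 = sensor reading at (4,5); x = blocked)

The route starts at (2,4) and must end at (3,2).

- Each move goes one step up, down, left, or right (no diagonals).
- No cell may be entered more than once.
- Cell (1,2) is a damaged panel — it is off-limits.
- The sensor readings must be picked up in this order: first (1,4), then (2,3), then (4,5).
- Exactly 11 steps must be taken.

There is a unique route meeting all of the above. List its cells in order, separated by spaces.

The waypoints must appear in the order (1,4), (2,3), (4,5), with no cell reused.
Route from (2,4): up 1 to (1,4), left 1 to (1,3), down 2 to (3,3), right 2 to (3,5), down 1 to (4,5), left 3 to (4,2), up 1 to (3,2) — 11 moves in all.
Check: order respected (1 at step 1, 2 at step 3, 3 at step 7); 11 moves as required.

(2,4) (1,4) (1,3) (2,3) (3,3) (3,4) (3,5) (4,5) (4,4) (4,3) (4,2) (3,2)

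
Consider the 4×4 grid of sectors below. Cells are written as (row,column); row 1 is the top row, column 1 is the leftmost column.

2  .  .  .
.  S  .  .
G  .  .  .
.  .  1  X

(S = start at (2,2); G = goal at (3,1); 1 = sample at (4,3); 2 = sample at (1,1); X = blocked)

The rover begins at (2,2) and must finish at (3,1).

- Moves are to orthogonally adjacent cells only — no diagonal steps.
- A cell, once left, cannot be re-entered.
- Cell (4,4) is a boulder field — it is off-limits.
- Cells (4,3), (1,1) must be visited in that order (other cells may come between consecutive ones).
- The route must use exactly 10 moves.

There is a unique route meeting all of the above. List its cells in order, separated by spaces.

The waypoints must appear in the order (4,3), (1,1), with no cell reused.
Route from (2,2): 2× down (reaching (4,2)), right to (4,3), 3× up (reaching (1,3)), 2× left (reaching (1,1)), 2× down (reaching (3,1)) — 10 moves in all.
Check: order respected (1 at step 3, 2 at step 8); 10 moves as required.

(2,2) (3,2) (4,2) (4,3) (3,3) (2,3) (1,3) (1,2) (1,1) (2,1) (3,1)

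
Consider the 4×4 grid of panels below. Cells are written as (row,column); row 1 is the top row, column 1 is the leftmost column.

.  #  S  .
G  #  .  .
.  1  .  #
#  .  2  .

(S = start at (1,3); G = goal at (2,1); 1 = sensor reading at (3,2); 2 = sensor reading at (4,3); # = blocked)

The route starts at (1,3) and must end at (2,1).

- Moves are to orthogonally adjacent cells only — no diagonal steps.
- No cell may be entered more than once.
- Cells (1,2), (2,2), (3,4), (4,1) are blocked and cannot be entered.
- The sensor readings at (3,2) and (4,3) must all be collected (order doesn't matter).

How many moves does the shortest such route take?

Any route passes through (3,2) and (4,3) in some order between (1,3) and (2,1). Summing Manhattan distances along each leg and taking the cheapest ordering ((1,3) → (4,3) → (3,2) → (2,1)) gives a lower bound of 3 + 2 + 2 = 7 moves.
A route of 7 moves achieves this: (1,3) → (2,3) → (3,3) → (4,3) → (4,2) → (3,2) → (3,1) → (2,1).
Since 7 matches the lower bound, it is optimal.

7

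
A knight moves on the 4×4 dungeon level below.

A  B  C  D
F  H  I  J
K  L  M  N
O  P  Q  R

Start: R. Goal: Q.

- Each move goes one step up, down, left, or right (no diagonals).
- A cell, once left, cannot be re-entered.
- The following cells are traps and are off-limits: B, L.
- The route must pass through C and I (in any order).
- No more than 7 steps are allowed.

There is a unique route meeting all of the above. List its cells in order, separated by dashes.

The budget equals the shortest possible length, so every move has to be on a shortest route through the required cells.
Route from R: up 3 to D, left 1 to C, down 3 to Q — 7 moves in all.
Check: all required cells visited; 7 ≤ 7 moves.

R - N - J - D - C - I - M - Q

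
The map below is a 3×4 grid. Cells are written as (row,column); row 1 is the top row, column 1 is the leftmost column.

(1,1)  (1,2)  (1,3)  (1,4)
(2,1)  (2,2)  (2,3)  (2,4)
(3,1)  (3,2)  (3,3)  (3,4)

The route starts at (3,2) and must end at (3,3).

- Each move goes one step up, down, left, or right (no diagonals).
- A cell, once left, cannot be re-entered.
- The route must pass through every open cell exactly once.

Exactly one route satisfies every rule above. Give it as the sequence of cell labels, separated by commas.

(3,2), (3,1), (2,1), (1,1), (1,2), (2,2), (2,3), (1,3), (1,4), (2,4), (3,4), (3,3)

Need to visit all 12 open cells exactly once, starting at (3,2) and ending at (3,3).
Route from (3,2): left 1 to (3,1), up 2 to (1,1), right 1 to (1,2), down 1 to (2,2), right 1 to (2,3), up 1 to (1,3), right 1 to (1,4), down 2 to (3,4), left 1 to (3,3) — 11 moves in all.
Check: all 12 open cells covered.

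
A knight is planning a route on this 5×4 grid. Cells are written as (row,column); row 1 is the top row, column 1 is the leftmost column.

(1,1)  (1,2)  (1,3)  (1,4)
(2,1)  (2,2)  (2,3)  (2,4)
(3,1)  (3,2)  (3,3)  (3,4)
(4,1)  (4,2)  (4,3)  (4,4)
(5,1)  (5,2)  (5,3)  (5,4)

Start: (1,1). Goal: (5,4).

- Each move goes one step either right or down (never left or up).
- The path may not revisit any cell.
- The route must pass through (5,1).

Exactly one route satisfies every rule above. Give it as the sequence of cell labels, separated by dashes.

Moves only go right or down, so the column and row indices never decrease.
Route from (1,1): 4× down (reaching (5,1)), 3× right (reaching (5,4)) — 7 moves in all.
Check: all required cells visited.

(1,1) - (2,1) - (3,1) - (4,1) - (5,1) - (5,2) - (5,3) - (5,4)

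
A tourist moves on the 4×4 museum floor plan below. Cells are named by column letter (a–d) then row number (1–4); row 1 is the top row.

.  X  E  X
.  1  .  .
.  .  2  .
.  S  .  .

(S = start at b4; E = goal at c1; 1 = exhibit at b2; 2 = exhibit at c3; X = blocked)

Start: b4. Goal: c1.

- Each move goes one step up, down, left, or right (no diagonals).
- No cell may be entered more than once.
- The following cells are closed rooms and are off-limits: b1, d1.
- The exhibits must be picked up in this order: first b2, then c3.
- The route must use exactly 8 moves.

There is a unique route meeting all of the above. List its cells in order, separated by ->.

The waypoints must appear in the order b2, c3, with no cell reused.
Route from b4: left to a4, 2× up (reaching a2), right to b2, down to b3, right to c3, 2× up (reaching c1) — 8 moves in all.
Check: order respected (1 at step 4, 2 at step 6); 8 moves as required.

b4 -> a4 -> a3 -> a2 -> b2 -> b3 -> c3 -> c2 -> c1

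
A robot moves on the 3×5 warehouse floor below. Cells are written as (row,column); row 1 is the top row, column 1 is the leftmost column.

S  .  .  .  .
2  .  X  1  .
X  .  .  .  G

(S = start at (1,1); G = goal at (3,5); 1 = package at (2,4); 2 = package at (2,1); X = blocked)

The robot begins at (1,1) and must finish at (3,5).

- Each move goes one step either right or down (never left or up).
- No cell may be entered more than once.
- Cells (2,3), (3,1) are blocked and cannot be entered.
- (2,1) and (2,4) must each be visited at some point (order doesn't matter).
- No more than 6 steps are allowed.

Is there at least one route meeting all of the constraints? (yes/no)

no

Right/down moves force the required cells to be taken in the order (2,1), (2,4). Every right/down route from (2,1) to (2,4) runs into a blocked cell, so that leg cannot be completed.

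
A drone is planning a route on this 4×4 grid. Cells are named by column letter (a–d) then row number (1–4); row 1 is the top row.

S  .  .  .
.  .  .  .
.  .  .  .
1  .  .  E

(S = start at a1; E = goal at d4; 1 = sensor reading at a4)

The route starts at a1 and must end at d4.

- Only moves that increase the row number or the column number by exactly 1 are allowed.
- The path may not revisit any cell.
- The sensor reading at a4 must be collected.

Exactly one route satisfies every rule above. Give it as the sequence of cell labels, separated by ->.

a1 -> a2 -> a3 -> a4 -> b4 -> c4 -> d4

Moves only go right or down, so the column and row indices never decrease.
Route from a1: 3× down (reaching a4), 3× right (reaching d4) — 6 moves in all.
Check: all required cells visited.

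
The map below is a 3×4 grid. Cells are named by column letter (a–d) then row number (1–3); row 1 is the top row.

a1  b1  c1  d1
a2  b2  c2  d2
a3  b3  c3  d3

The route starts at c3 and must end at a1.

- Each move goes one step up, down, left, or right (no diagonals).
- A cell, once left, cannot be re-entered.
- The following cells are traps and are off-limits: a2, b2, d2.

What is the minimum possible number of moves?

The Manhattan distance from c3 to a1 is |3−1| + |3−1| = 4, so at least 4 moves are needed.
A route of 4 moves achieves this: c3 → c2 → c1 → b1 → a1.
Since 4 matches the lower bound, it is optimal.

4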